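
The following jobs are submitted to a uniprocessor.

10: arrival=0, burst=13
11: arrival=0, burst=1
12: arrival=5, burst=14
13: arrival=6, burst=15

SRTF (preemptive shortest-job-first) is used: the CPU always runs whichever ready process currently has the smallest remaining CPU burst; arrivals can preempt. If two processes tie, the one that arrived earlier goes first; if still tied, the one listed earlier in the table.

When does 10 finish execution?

14

Gantt: | 11 0-1 | 10 1-14 | 12 14-28 | 13 28-43 |
Completion: 10=14  11=1  12=28  13=43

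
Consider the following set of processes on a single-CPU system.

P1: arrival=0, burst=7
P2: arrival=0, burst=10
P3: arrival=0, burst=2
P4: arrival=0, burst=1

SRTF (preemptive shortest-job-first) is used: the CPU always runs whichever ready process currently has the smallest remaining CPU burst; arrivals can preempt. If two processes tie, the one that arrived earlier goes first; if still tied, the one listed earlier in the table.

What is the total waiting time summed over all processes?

Schedule: | P4 0-1 | P3 1-3 | P1 3-10 | P2 10-20 |
Completion: P1=10  P2=20  P3=3  P4=1
Waiting = turnaround − burst: P1=3, P2=10, P3=1, P4=0
Total waiting = 3 + 10 + 1 + 0 = 14

14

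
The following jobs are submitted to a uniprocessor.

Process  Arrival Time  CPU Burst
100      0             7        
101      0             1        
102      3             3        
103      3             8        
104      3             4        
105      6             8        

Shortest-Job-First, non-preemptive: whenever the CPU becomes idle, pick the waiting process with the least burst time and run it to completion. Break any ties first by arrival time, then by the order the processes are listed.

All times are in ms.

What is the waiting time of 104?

Schedule: | 101 0-1 | 100 1-8 | 102 8-11 | 104 11-15 | 103 15-23 | 105 23-31 |
Completion: 100=8  101=1  102=11  103=23  104=15  105=31
Turnaround (C−A): 100=8  101=1  102=8  103=20  104=12  105=25
Waiting(104) = turnaround − burst = 12 − 4 = 8

8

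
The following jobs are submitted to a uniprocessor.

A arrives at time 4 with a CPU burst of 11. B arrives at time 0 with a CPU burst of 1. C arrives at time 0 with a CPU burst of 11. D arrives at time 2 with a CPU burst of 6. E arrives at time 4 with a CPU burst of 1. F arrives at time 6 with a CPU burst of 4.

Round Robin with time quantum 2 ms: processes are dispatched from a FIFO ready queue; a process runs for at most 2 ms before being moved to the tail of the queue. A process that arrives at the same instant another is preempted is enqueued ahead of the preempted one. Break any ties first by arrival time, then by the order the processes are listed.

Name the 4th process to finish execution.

Schedule: | B 0-1 | C 1-3 | D 3-5 | C 5-7 | A 7-9 | E 9-10 | D 10-12 | F 12-14 | C 14-16 | A 16-18 | D 18-20 | F 20-22 | C 22-24 | A 24-26 | C 26-28 | A 28-30 | C 30-31 | A 31-34 |
Completion: A=34  B=1  C=31  D=20  E=10  F=22
Turnaround (C−A): A=30  B=1  C=31  D=18  E=6  F=16
Finish order: B → E → D → F → C → A

F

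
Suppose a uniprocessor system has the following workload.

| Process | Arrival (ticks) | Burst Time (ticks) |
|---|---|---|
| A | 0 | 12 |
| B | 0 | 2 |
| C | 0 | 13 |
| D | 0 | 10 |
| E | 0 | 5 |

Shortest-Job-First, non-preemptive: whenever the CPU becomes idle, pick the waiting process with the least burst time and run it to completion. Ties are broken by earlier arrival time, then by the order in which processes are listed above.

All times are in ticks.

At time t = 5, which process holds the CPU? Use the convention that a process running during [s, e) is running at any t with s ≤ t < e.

Timeline: | B 0-2 | E 2-7 | D 7-17 | A 17-29 | C 29-42 |
Completion: A=29  B=2  C=42  D=17  E=7
Turnaround (C−A): A=29  B=2  C=42  D=17  E=7

E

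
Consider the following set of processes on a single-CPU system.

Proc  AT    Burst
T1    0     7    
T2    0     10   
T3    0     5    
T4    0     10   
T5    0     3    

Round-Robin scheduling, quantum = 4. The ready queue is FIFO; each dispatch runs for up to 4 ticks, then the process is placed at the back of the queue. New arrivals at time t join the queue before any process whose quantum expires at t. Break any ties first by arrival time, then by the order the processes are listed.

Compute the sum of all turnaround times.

136

Timeline: | T1 0-4 | T2 4-8 | T3 8-12 | T4 12-16 | T5 16-19 | T1 19-22 | T2 22-26 | T3 26-27 | T4 27-31 | T2 31-33 | T4 33-35 |
Completion: T1=22  T2=33  T3=27  T4=35  T5=19
Turnaround (C−A): T1=22  T2=33  T3=27  T4=35  T5=19
Turnaround = completion − arrival: T1=22, T2=33, T3=27, T4=35, T5=19
Total turnaround = 22 + 33 + 27 + 35 + 19 = 136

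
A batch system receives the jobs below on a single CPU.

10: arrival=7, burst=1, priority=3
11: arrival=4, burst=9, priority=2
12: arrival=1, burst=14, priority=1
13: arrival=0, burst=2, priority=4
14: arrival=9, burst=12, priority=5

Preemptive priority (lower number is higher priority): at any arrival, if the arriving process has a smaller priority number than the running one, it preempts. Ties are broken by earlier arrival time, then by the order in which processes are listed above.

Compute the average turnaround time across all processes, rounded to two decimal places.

Gantt: | 13 0-1 | 12 1-15 | 11 15-24 | 10 24-25 | 13 25-26 | 14 26-38 |
Completion: 10=25  11=24  12=15  13=26  14=38
Turnaround (C−A): 10=18  11=20  12=14  13=26  14=29
Turnaround times: 10=18, 11=20, 12=14, 13=26, 14=29
Average turnaround = (18+20+14+26+29) / 5 = 107/5 = 21.40

21.40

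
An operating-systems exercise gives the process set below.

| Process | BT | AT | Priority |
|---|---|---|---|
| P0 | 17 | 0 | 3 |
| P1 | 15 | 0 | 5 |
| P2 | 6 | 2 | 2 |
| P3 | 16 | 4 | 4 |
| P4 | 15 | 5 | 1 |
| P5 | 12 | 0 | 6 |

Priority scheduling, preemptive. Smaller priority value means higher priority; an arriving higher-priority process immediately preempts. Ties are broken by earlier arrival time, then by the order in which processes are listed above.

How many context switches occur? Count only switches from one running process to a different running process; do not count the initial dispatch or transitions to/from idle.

Timeline: | P0 0-2 | P2 2-5 | P4 5-20 | P2 20-23 | P0 23-38 | P3 38-54 | P1 54-69 | P5 69-81 |
Completion: P0=38  P1=69  P2=23  P3=54  P4=20  P5=81
Turnaround (C−A): P0=38  P1=69  P2=21  P3=50  P4=15  P5=81

7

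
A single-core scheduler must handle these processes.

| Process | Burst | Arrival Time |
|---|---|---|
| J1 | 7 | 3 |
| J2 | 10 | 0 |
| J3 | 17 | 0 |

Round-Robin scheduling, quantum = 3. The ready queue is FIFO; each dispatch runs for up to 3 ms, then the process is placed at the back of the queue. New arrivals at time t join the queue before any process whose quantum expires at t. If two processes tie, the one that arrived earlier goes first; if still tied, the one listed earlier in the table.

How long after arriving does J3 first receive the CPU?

Timeline: | J2 0-3 | J3 3-6 | J1 6-9 | J2 9-12 | J3 12-15 | J1 15-18 | J2 18-21 | J3 21-24 | J1 24-25 | J2 25-26 | J3 26-34 |
Completion: J1=25  J2=26  J3=34
Turnaround (C−A): J1=22  J2=26  J3=34
Response(J3) = first start − arrival = 3 − 0 = 3

3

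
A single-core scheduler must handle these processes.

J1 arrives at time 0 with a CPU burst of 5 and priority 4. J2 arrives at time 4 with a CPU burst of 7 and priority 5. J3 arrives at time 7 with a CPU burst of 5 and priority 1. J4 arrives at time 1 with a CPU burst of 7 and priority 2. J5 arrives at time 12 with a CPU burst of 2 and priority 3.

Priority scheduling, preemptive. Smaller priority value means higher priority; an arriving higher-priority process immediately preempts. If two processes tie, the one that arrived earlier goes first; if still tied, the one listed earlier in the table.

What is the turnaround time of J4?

Schedule: | J1 0-1 | J4 1-7 | J3 7-12 | J4 12-13 | J5 13-15 | J1 15-19 | J2 19-26 |
Completion: J1=19  J2=26  J3=12  J4=13  J5=15
Turnaround (C−A): J1=19  J2=22  J3=5  J4=12  J5=3
Turnaround(J4) = completion − arrival = 13 − 1 = 12

12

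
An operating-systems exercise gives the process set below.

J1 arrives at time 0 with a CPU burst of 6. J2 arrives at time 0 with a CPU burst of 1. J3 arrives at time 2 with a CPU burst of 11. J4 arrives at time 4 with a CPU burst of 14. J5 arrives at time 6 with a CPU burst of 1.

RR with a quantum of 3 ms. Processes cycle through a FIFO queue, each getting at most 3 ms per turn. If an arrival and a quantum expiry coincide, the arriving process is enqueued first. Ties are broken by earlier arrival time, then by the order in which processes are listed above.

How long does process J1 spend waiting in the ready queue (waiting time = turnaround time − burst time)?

4

Gantt: | J1 0-3 | J2 3-4 | J3 4-7 | J1 7-10 | J4 10-13 | J5 13-14 | J3 14-17 | J4 17-20 | J3 20-23 | J4 23-26 | J3 26-28 | J4 28-33 |
Completion: J1=10  J2=4  J3=28  J4=33  J5=14
Waiting(J1) = turnaround − burst = 10 − 6 = 4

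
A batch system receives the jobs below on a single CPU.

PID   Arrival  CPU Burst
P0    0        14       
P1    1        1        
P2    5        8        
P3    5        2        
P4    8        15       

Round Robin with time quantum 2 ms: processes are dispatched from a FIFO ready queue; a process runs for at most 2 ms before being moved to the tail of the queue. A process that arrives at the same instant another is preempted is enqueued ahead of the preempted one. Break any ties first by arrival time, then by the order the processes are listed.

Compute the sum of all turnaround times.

91

Gantt: | P0 0-2 | P1 2-3 | P0 3-5 | P2 5-7 | P3 7-9 | P0 9-11 | P2 11-13 | P4 13-15 | P0 15-17 | P2 17-19 | P4 19-21 | P0 21-23 | P2 23-25 | P4 25-27 | P0 27-29 | P4 29-31 | P0 31-33 | P4 33-40 |
Completion: P0=33  P1=3  P2=25  P3=9  P4=40
Turnaround = completion − arrival: P0=33, P1=2, P2=20, P3=4, P4=32
Total turnaround = 33 + 2 + 20 + 4 + 32 = 91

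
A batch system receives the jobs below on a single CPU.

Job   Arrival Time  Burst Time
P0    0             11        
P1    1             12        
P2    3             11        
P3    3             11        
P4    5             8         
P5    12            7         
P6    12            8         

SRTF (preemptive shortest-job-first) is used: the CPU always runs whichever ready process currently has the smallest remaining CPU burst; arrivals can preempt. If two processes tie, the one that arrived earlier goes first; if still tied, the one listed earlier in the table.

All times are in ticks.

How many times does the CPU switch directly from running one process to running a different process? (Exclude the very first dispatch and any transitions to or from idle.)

Gantt: | P0 0-11 | P4 11-19 | P5 19-26 | P6 26-34 | P2 34-45 | P3 45-56 | P1 56-68 |
Completion: P0=11  P1=68  P2=45  P3=56  P4=19  P5=26  P6=34

6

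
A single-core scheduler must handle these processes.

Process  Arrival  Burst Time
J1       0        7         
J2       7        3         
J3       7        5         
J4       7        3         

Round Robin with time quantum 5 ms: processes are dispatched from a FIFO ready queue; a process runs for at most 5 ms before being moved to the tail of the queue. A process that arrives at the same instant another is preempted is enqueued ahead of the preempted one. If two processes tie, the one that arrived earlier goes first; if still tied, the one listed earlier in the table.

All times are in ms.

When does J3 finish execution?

15

Schedule: | J1 0-7 | J2 7-10 | J3 10-15 | J4 15-18 |
Completion: J1=7  J2=10  J3=15  J4=18
Turnaround (C−A): J1=7  J2=3  J3=8  J4=11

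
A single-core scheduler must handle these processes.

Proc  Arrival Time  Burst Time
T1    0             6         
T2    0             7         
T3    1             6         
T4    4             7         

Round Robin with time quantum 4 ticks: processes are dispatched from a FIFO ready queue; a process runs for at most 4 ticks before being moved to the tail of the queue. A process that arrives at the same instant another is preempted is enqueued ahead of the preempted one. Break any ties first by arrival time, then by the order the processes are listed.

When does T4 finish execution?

26

Timeline: | T1 0-4 | T2 4-8 | T3 8-12 | T4 12-16 | T1 16-18 | T2 18-21 | T3 21-23 | T4 23-26 |
Completion: T1=18  T2=21  T3=23  T4=26
Turnaround (C−A): T1=18  T2=21  T3=22  T4=22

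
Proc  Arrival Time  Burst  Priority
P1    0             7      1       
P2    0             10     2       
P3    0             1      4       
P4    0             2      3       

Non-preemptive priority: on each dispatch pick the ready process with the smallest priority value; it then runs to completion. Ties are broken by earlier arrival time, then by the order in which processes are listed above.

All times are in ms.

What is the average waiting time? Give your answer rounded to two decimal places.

10.75

Gantt: | P1 0-7 | P2 7-17 | P4 17-19 | P3 19-20 |
Completion: P1=7  P2=17  P3=20  P4=19
Turnaround (C−A): P1=7  P2=17  P3=20  P4=19
Waiting times: P1=0, P2=7, P3=19, P4=17
Average waiting = (0+7+19+17) / 4 = 43/4 = 10.75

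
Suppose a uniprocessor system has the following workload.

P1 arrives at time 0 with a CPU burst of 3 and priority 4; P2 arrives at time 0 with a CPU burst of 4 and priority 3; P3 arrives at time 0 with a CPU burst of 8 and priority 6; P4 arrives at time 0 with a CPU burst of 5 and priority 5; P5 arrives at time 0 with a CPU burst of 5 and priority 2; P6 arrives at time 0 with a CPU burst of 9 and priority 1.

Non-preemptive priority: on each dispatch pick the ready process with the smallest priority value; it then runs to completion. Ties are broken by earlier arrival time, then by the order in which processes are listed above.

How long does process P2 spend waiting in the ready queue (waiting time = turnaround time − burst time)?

14

Gantt: | P6 0-9 | P5 9-14 | P2 14-18 | P1 18-21 | P4 21-26 | P3 26-34 |
Completion: P1=21  P2=18  P3=34  P4=26  P5=14  P6=9
Turnaround (C−A): P1=21  P2=18  P3=34  P4=26  P5=14  P6=9
Waiting(P2) = turnaround − burst = 18 − 4 = 14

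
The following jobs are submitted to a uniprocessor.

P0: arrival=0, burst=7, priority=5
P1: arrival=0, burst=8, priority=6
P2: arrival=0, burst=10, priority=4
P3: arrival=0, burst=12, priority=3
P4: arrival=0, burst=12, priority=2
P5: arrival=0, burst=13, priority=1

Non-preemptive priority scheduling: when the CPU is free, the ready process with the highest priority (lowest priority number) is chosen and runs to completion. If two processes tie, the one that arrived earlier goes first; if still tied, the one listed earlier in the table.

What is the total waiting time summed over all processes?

Schedule: | P5 0-13 | P4 13-25 | P3 25-37 | P2 37-47 | P0 47-54 | P1 54-62 |
Completion: P0=54  P1=62  P2=47  P3=37  P4=25  P5=13
Waiting = turnaround − burst: P0=47, P1=54, P2=37, P3=25, P4=13, P5=0
Total waiting = 47 + 54 + 37 + 25 + 13 + 0 = 176

176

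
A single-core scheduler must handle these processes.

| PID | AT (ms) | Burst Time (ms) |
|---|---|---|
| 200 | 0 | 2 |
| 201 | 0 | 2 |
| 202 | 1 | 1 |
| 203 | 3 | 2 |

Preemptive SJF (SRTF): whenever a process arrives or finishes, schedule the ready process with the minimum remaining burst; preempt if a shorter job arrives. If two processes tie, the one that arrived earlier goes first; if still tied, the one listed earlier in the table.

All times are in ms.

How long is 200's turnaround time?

2

Schedule: | 200 0-2 | 202 2-3 | 201 3-5 | 203 5-7 |
Completion: 200=2  201=5  202=3  203=7
Turnaround (C−A): 200=2  201=5  202=2  203=4
Turnaround(200) = completion − arrival = 2 − 0 = 2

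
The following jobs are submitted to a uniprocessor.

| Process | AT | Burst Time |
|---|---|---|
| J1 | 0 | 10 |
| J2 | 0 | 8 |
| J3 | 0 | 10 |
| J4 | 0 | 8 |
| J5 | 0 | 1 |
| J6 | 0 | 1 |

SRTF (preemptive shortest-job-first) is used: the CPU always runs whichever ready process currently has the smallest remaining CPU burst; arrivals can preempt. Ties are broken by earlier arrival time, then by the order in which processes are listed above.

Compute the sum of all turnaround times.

97

Timeline: | J5 0-1 | J6 1-2 | J2 2-10 | J4 10-18 | J1 18-28 | J3 28-38 |
Completion: J1=28  J2=10  J3=38  J4=18  J5=1  J6=2
Turnaround (C−A): J1=28  J2=10  J3=38  J4=18  J5=1  J6=2
Turnaround = completion − arrival: J1=28, J2=10, J3=38, J4=18, J5=1, J6=2
Total turnaround = 28 + 10 + 38 + 18 + 1 + 2 = 97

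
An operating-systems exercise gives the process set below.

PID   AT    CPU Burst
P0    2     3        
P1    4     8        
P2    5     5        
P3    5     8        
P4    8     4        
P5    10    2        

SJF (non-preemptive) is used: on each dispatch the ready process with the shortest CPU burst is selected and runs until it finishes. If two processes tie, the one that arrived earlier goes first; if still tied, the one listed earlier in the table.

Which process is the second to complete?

P2

Schedule: | idle 0-2 | P0 2-5 | P2 5-10 | P5 10-12 | P4 12-16 | P1 16-24 | P3 24-32 |
Completion: P0=5  P1=24  P2=10  P3=32  P4=16  P5=12
Finish order: P0 → P2 → P5 → P4 → P1 → P3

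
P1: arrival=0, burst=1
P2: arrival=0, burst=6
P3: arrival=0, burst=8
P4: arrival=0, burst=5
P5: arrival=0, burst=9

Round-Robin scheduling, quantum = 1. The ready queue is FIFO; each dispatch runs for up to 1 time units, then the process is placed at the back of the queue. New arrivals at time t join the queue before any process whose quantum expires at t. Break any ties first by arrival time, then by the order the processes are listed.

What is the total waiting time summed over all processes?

70

Schedule: | P1 0-1 | P2 1-2 | P3 2-3 | P4 3-4 | P5 4-5 | P2 5-6 | P3 6-7 | P4 7-8 | P5 8-9 | P2 9-10 | P3 10-11 | P4 11-12 | P5 12-13 | P2 13-14 | P3 14-15 | P4 15-16 | P5 16-17 | P2 17-18 | P3 18-19 | P4 19-20 | P5 20-21 | P2 21-22 | P3 22-23 | P5 23-24 | P3 24-25 | P5 25-26 | P3 26-27 | P5 27-29 |
Completion: P1=1  P2=22  P3=27  P4=20  P5=29
Turnaround (C−A): P1=1  P2=22  P3=27  P4=20  P5=29
Waiting = turnaround − burst: P1=0, P2=16, P3=19, P4=15, P5=20
Total waiting = 0 + 16 + 19 + 15 + 20 = 70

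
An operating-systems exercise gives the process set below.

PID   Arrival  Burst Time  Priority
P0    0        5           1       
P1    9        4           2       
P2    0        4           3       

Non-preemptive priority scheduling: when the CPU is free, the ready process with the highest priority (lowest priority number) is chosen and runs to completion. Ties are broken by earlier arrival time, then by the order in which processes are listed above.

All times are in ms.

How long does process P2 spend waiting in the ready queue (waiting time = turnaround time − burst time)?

5

Gantt: | P0 0-5 | P2 5-9 | P1 9-13 |
Completion: P0=5  P1=13  P2=9
Turnaround (C−A): P0=5  P1=4  P2=9
Waiting(P2) = turnaround − burst = 9 − 4 = 5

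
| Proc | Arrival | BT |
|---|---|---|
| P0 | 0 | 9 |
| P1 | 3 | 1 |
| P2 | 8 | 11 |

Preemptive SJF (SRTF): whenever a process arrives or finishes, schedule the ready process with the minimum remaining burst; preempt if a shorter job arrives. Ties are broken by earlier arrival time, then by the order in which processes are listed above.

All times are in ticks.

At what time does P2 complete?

Timeline: | P0 0-3 | P1 3-4 | P0 4-10 | P2 10-21 |
Completion: P0=10  P1=4  P2=21
Turnaround (C−A): P0=10  P1=1  P2=13

21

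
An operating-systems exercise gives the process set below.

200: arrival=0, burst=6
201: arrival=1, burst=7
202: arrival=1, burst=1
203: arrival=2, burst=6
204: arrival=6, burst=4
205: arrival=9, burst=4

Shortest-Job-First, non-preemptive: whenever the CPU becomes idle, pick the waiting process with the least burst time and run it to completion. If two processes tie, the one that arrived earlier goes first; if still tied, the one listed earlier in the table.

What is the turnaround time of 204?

5

Schedule: | 200 0-6 | 202 6-7 | 204 7-11 | 205 11-15 | 203 15-21 | 201 21-28 |
Completion: 200=6  201=28  202=7  203=21  204=11  205=15
Turnaround (C−A): 200=6  201=27  202=6  203=19  204=5  205=6
Turnaround(204) = completion − arrival = 11 − 6 = 5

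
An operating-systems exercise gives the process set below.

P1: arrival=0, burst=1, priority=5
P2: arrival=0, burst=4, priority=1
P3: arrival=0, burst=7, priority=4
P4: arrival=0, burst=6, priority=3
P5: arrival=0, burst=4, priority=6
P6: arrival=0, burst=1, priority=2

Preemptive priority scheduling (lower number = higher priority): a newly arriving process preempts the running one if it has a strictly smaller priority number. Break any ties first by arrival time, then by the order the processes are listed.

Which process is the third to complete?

Timeline: | P2 0-4 | P6 4-5 | P4 5-11 | P3 11-18 | P1 18-19 | P5 19-23 |
Completion: P1=19  P2=4  P3=18  P4=11  P5=23  P6=5
Turnaround (C−A): P1=19  P2=4  P3=18  P4=11  P5=23  P6=5
Finish order: P2 → P6 → P4 → P3 → P1 → P5

P4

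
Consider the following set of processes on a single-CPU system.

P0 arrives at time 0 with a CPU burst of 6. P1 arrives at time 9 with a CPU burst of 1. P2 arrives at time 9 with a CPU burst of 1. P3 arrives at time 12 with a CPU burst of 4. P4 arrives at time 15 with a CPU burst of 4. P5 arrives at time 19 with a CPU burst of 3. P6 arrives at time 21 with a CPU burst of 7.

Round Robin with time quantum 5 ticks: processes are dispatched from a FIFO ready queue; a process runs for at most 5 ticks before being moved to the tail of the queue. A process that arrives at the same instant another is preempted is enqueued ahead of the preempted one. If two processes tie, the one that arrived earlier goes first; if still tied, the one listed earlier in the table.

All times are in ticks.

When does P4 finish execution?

20

Gantt: | P0 0-6 | idle 6-9 | P1 9-10 | P2 10-11 | idle 11-12 | P3 12-16 | P4 16-20 | P5 20-23 | P6 23-30 |
Completion: P0=6  P1=10  P2=11  P3=16  P4=20  P5=23  P6=30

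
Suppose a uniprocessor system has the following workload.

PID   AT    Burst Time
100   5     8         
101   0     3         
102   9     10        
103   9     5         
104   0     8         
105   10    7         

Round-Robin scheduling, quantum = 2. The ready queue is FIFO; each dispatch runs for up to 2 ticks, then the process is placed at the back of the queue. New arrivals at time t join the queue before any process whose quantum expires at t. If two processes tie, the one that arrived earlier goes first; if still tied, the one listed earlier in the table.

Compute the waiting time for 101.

Timeline: | 101 0-2 | 104 2-4 | 101 4-5 | 104 5-7 | 100 7-9 | 104 9-11 | 102 11-13 | 103 13-15 | 100 15-17 | 105 17-19 | 104 19-21 | 102 21-23 | 103 23-25 | 100 25-27 | 105 27-29 | 102 29-31 | 103 31-32 | 100 32-34 | 105 34-36 | 102 36-38 | 105 38-39 | 102 39-41 |
Completion: 100=34  101=5  102=41  103=32  104=21  105=39
Waiting(101) = turnaround − burst = 5 − 3 = 2

2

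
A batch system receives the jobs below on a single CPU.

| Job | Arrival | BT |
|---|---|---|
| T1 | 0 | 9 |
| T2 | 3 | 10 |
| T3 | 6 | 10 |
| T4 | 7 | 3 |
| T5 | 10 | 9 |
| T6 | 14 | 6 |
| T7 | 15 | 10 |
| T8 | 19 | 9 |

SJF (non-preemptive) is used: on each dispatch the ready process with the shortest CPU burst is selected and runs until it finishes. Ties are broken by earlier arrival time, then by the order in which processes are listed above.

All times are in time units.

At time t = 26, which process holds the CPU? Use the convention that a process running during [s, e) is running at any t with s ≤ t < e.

Schedule: | T1 0-9 | T4 9-12 | T5 12-21 | T6 21-27 | T8 27-36 | T2 36-46 | T3 46-56 | T7 56-66 |
Completion: T1=9  T2=46  T3=56  T4=12  T5=21  T6=27  T7=66  T8=36

T6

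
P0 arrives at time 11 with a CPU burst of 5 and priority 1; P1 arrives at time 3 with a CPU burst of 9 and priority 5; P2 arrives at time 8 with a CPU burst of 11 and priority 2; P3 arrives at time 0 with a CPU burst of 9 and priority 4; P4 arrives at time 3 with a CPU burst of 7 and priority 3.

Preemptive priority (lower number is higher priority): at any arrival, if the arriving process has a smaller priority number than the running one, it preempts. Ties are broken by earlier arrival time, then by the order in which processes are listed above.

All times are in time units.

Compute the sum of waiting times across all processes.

Gantt: | P3 0-3 | P4 3-8 | P2 8-11 | P0 11-16 | P2 16-24 | P4 24-26 | P3 26-32 | P1 32-41 |
Completion: P0=16  P1=41  P2=24  P3=32  P4=26
Turnaround (C−A): P0=5  P1=38  P2=16  P3=32  P4=23
Waiting = turnaround − burst: P0=0, P1=29, P2=5, P3=23, P4=16
Total waiting = 0 + 29 + 5 + 23 + 16 = 73

73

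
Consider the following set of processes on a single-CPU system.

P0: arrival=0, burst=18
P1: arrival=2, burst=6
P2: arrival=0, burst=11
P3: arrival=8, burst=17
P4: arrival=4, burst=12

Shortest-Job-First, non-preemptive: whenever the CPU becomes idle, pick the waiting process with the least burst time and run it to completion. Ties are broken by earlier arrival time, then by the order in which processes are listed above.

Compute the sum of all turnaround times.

Timeline: | P2 0-11 | P1 11-17 | P4 17-29 | P3 29-46 | P0 46-64 |
Completion: P0=64  P1=17  P2=11  P3=46  P4=29
Turnaround (C−A): P0=64  P1=15  P2=11  P3=38  P4=25
Turnaround = completion − arrival: P0=64, P1=15, P2=11, P3=38, P4=25
Total turnaround = 64 + 15 + 11 + 38 + 25 = 153

153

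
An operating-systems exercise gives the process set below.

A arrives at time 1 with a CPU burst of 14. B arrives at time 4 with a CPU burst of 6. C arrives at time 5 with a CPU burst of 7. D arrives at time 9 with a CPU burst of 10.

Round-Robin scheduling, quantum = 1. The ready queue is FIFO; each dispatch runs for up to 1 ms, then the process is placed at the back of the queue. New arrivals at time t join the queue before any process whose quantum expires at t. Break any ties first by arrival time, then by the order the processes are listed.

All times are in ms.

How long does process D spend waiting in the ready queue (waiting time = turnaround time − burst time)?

19

Gantt: | idle 0-1 | A 1-4 | B 4-5 | A 5-6 | C 6-7 | B 7-8 | A 8-9 | C 9-10 | B 10-11 | D 11-12 | A 12-13 | C 13-14 | B 14-15 | D 15-16 | A 16-17 | C 17-18 | B 18-19 | D 19-20 | A 20-21 | C 21-22 | B 22-23 | D 23-24 | A 24-25 | C 25-26 | D 26-27 | A 27-28 | C 28-29 | D 29-30 | A 30-31 | D 31-32 | A 32-33 | D 33-34 | A 34-35 | D 35-36 | A 36-37 | D 37-38 |
Completion: A=37  B=23  C=29  D=38
Turnaround (C−A): A=36  B=19  C=24  D=29
Waiting(D) = turnaround − burst = 29 − 10 = 19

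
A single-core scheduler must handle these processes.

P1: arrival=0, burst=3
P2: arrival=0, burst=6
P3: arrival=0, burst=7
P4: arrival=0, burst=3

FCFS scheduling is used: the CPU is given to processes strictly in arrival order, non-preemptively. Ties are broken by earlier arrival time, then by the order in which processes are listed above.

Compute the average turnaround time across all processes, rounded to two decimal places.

11.75

Timeline: | P1 0-3 | P2 3-9 | P3 9-16 | P4 16-19 |
Completion: P1=3  P2=9  P3=16  P4=19
Turnaround (C−A): P1=3  P2=9  P3=16  P4=19
Turnaround times: P1=3, P2=9, P3=16, P4=19
Average turnaround = (3+9+16+19) / 4 = 47/4 = 11.75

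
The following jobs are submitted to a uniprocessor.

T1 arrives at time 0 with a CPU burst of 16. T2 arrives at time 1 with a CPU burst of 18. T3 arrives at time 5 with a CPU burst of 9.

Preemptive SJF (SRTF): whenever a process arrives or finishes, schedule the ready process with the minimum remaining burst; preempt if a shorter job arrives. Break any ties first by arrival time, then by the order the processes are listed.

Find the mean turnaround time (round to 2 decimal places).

25.33

Schedule: | T1 0-5 | T3 5-14 | T1 14-25 | T2 25-43 |
Completion: T1=25  T2=43  T3=14
Turnaround (C−A): T1=25  T2=42  T3=9
Turnaround times: T1=25, T2=42, T3=9
Average turnaround = (25+42+9) / 3 = 76/3 = 25.33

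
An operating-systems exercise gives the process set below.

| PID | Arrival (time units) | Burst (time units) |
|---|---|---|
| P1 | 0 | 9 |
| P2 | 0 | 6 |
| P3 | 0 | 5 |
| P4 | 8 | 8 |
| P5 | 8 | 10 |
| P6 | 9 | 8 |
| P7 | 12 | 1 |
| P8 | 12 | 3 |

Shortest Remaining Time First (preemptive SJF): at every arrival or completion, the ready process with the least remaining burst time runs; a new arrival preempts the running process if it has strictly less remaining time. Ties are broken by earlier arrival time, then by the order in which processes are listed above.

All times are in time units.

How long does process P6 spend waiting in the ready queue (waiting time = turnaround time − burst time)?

Gantt: | P3 0-5 | P2 5-11 | P4 11-12 | P7 12-13 | P8 13-16 | P4 16-23 | P6 23-31 | P1 31-40 | P5 40-50 |
Completion: P1=40  P2=11  P3=5  P4=23  P5=50  P6=31  P7=13  P8=16
Waiting(P6) = turnaround − burst = 22 − 8 = 14

14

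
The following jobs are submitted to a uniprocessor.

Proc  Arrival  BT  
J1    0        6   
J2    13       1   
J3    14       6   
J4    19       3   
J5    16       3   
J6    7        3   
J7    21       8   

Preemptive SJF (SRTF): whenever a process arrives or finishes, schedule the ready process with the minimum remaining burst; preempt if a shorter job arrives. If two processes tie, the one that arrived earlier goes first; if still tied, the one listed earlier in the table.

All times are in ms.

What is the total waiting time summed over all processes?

11

Timeline: | J1 0-6 | idle 6-7 | J6 7-10 | idle 10-13 | J2 13-14 | J3 14-16 | J5 16-19 | J4 19-22 | J3 22-26 | J7 26-34 |
Completion: J1=6  J2=14  J3=26  J4=22  J5=19  J6=10  J7=34
Turnaround (C−A): J1=6  J2=1  J3=12  J4=3  J5=3  J6=3  J7=13
Waiting = turnaround − burst: J1=0, J2=0, J3=6, J4=0, J5=0, J6=0, J7=5
Total waiting = 0 + 0 + 6 + 0 + 0 + 0 + 5 = 11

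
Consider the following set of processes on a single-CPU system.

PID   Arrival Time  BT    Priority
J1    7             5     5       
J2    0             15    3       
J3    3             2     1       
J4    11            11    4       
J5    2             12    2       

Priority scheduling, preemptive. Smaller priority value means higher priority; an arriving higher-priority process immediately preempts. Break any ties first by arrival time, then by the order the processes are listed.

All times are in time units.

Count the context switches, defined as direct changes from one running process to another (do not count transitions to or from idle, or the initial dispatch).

Timeline: | J2 0-2 | J5 2-3 | J3 3-5 | J5 5-16 | J2 16-29 | J4 29-40 | J1 40-45 |
Completion: J1=45  J2=29  J3=5  J4=40  J5=16

6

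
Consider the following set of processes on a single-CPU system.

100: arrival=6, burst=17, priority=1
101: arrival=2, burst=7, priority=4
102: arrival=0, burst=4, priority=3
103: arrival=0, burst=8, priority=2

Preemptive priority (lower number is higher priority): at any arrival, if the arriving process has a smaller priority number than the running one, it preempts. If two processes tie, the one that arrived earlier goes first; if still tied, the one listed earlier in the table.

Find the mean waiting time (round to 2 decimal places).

17.25

Gantt: | 103 0-6 | 100 6-23 | 103 23-25 | 102 25-29 | 101 29-36 |
Completion: 100=23  101=36  102=29  103=25
Turnaround (C−A): 100=17  101=34  102=29  103=25
Waiting times: 100=0, 101=27, 102=25, 103=17
Average waiting = (0+27+25+17) / 4 = 69/4 = 17.25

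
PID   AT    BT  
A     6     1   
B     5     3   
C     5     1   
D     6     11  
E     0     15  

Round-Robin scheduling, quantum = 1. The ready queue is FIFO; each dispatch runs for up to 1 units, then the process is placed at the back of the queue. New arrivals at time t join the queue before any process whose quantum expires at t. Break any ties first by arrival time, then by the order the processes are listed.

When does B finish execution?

14

Gantt: | E 0-5 | B 5-6 | C 6-7 | E 7-8 | A 8-9 | D 9-10 | B 10-11 | E 11-12 | D 12-13 | B 13-14 | E 14-15 | D 15-16 | E 16-17 | D 17-18 | E 18-19 | D 19-20 | E 20-21 | D 21-22 | E 22-23 | D 23-24 | E 24-25 | D 25-26 | E 26-27 | D 27-28 | E 28-29 | D 29-31 |
Completion: A=9  B=14  C=7  D=31  E=29
Turnaround (C−A): A=3  B=9  C=2  D=25  E=29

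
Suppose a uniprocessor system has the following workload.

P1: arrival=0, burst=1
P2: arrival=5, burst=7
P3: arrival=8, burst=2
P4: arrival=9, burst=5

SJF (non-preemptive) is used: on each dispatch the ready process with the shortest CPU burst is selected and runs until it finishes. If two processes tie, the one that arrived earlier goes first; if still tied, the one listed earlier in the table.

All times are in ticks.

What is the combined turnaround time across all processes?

Schedule: | P1 0-1 | idle 1-5 | P2 5-12 | P3 12-14 | P4 14-19 |
Completion: P1=1  P2=12  P3=14  P4=19
Turnaround = completion − arrival: P1=1, P2=7, P3=6, P4=10
Total turnaround = 1 + 7 + 6 + 10 = 24

24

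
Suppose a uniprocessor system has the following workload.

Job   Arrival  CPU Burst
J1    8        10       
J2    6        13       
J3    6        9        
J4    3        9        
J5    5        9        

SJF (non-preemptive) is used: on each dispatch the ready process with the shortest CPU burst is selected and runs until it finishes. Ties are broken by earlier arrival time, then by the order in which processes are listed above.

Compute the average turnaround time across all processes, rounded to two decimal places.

Schedule: | idle 0-3 | J4 3-12 | J5 12-21 | J3 21-30 | J1 30-40 | J2 40-53 |
Completion: J1=40  J2=53  J3=30  J4=12  J5=21
Turnaround times: J1=32, J2=47, J3=24, J4=9, J5=16
Average turnaround = (32+47+24+9+16) / 5 = 128/5 = 25.60

25.60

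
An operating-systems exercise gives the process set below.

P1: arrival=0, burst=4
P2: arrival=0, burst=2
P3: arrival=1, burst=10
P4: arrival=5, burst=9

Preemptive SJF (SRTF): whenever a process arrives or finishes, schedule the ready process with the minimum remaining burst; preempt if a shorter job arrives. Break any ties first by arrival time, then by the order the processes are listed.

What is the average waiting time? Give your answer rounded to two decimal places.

Gantt: | P2 0-2 | P1 2-6 | P4 6-15 | P3 15-25 |
Completion: P1=6  P2=2  P3=25  P4=15
Turnaround (C−A): P1=6  P2=2  P3=24  P4=10
Waiting times: P1=2, P2=0, P3=14, P4=1
Average waiting = (2+0+14+1) / 4 = 17/4 = 4.25

4.25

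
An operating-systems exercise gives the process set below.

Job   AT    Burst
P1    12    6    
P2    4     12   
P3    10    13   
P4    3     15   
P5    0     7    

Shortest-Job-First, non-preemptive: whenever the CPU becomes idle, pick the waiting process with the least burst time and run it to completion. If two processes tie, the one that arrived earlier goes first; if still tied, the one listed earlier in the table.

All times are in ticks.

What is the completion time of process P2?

19

Schedule: | P5 0-7 | P2 7-19 | P1 19-25 | P3 25-38 | P4 38-53 |
Completion: P1=25  P2=19  P3=38  P4=53  P5=7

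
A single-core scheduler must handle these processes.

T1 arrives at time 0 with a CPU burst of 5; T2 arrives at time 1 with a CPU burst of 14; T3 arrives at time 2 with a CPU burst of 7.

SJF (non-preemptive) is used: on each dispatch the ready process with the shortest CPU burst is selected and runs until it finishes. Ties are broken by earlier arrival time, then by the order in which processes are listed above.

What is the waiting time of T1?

Schedule: | T1 0-5 | T3 5-12 | T2 12-26 |
Completion: T1=5  T2=26  T3=12
Turnaround (C−A): T1=5  T2=25  T3=10
Waiting(T1) = turnaround − burst = 5 − 5 = 0

0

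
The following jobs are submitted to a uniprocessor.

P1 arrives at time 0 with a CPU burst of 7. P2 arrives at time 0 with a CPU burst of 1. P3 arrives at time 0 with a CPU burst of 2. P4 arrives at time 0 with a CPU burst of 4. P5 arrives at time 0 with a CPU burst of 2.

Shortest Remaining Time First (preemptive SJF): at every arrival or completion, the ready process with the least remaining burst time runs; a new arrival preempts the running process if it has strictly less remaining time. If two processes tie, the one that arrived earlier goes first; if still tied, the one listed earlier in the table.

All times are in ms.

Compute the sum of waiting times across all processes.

18

Gantt: | P2 0-1 | P3 1-3 | P5 3-5 | P4 5-9 | P1 9-16 |
Completion: P1=16  P2=1  P3=3  P4=9  P5=5
Turnaround (C−A): P1=16  P2=1  P3=3  P4=9  P5=5
Waiting = turnaround − burst: P1=9, P2=0, P3=1, P4=5, P5=3
Total waiting = 9 + 0 + 1 + 5 + 3 = 18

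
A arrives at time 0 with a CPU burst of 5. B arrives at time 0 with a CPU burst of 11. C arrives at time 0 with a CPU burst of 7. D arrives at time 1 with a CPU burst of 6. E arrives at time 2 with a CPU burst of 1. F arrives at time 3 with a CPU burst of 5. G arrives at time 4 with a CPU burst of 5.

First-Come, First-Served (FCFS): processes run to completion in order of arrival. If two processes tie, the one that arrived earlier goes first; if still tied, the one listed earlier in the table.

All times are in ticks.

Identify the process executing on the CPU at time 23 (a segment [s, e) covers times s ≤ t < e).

D

Schedule: | A 0-5 | B 5-16 | C 16-23 | D 23-29 | E 29-30 | F 30-35 | G 35-40 |
Completion: A=5  B=16  C=23  D=29  E=30  F=35  G=40
Turnaround (C−A): A=5  B=16  C=23  D=28  E=28  F=32  G=36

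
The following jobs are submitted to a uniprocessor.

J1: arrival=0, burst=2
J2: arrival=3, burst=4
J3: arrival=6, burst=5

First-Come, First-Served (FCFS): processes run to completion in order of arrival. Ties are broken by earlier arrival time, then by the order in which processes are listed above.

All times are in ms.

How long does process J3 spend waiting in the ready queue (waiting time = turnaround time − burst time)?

1

Timeline: | J1 0-2 | idle 2-3 | J2 3-7 | J3 7-12 |
Completion: J1=2  J2=7  J3=12
Turnaround (C−A): J1=2  J2=4  J3=6
Waiting(J3) = turnaround − burst = 6 − 5 = 1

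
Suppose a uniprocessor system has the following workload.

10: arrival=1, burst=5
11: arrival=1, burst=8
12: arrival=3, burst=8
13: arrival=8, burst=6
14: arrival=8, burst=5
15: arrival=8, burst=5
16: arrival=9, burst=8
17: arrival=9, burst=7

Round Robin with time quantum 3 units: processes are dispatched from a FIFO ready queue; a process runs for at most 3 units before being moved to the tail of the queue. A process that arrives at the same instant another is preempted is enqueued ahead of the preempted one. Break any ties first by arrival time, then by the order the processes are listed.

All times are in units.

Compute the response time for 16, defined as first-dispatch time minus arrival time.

Schedule: | idle 0-1 | 10 1-4 | 11 4-7 | 12 7-10 | 10 10-12 | 11 12-15 | 13 15-18 | 14 18-21 | 15 21-24 | 16 24-27 | 17 27-30 | 12 30-33 | 11 33-35 | 13 35-38 | 14 38-40 | 15 40-42 | 16 42-45 | 17 45-48 | 12 48-50 | 16 50-52 | 17 52-53 |
Completion: 10=12  11=35  12=50  13=38  14=40  15=42  16=52  17=53
Turnaround (C−A): 10=11  11=34  12=47  13=30  14=32  15=34  16=43  17=44
Response(16) = first start − arrival = 24 − 9 = 15

15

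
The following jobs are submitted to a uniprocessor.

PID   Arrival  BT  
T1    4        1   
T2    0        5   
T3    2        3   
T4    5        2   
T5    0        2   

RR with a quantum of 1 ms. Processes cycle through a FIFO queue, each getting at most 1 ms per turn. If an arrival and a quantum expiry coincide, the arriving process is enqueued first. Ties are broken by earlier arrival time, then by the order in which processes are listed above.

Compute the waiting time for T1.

Timeline: | T2 0-1 | T5 1-2 | T2 2-3 | T3 3-4 | T5 4-5 | T2 5-6 | T1 6-7 | T3 7-8 | T4 8-9 | T2 9-10 | T3 10-11 | T4 11-12 | T2 12-13 |
Completion: T1=7  T2=13  T3=11  T4=12  T5=5
Turnaround (C−A): T1=3  T2=13  T3=9  T4=7  T5=5
Waiting(T1) = turnaround − burst = 3 − 1 = 2

2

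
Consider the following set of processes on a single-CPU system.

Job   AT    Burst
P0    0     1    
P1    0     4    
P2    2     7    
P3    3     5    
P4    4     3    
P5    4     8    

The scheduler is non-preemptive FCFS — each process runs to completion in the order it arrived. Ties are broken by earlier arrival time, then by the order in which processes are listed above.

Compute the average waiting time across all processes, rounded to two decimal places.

Schedule: | P0 0-1 | P1 1-5 | P2 5-12 | P3 12-17 | P4 17-20 | P5 20-28 |
Completion: P0=1  P1=5  P2=12  P3=17  P4=20  P5=28
Waiting times: P0=0, P1=1, P2=3, P3=9, P4=13, P5=16
Average waiting = (0+1+3+9+13+16) / 6 = 42/6 = 7.00

7.00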